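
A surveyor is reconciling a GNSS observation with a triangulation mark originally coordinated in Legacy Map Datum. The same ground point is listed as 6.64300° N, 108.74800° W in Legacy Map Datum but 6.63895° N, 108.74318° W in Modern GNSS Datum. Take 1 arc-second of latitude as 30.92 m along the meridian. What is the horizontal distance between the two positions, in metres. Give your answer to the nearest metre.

Δφ = 6.63895° − 6.64300° = -0.00405°; Δλ = -108.74318° − -108.74800° = +0.00482°.
1° of latitude = 3600 × 30.92 = 111312 m.
ΔN = Δφ × 111312 = -450.8 m; ΔE = Δλ × 111312 × cos(6.64300°) = +0.00482 × 111312 × 0.993286 = 532.9 m.
Distance = √(ΔE² + ΔN²) = √(532.9² + (-450.8)²) = 698.0 m.

698 m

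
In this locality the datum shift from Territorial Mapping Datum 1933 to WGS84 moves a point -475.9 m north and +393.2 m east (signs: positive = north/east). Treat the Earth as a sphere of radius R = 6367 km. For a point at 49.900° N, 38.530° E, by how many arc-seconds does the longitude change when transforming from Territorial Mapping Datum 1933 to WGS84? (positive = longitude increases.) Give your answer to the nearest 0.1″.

At latitude 49.900°, cos φ = 0.644124.
One radian of longitude at latitude φ spans R cos φ, so Δλ = ΔE / (R cos φ) = 393.2 / (6367000 × 0.644124) = 9.5876e-05 rad = 19.776″.

Δλ = 19.8″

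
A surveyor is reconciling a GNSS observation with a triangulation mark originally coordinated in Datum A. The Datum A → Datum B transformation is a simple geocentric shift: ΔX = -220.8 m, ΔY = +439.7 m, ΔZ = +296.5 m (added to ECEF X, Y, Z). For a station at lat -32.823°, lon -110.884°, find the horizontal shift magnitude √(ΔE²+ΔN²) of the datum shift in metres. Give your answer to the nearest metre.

At φ = -32.823°, λ = -110.884°: sin φ = -0.542046, cos φ = 0.840349, sin λ = -0.934304, cos λ = -0.356477.
ΔE = −sin λ·ΔX + cos λ·ΔY = −(-0.934304)·(-220.8) + (-0.356477)·(439.7) = -363.04 m.
ΔN = −sin φ cos λ·ΔX − sin φ sin λ·ΔY + cos φ·ΔZ = −(-0.542046)(-0.356477)(-220.8) − (-0.542046)(-0.934304)(439.7) + (0.840349)(296.5) = 69.15 m.
Horizontal magnitude = √(ΔE² + ΔN²) = √((-363.04)² + 69.15²) = 369.56 m.

370 m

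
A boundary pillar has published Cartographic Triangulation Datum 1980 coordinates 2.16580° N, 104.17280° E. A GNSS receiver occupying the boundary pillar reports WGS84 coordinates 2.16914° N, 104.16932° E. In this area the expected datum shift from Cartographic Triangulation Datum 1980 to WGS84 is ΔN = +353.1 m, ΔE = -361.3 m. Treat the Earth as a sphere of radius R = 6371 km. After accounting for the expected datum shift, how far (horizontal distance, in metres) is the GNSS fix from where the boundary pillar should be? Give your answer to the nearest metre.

Observed coordinate differences: Δφ = +0.00334°, Δλ = -0.00348°.
Converting to metres (1° lat = 111195 m, cos φ = 0.999286): observed ΔN = 371.4 m, observed ΔE = -386.7 m.
Subtracting the expected shift leaves a residual of 371.4 − (353.1) = 18.3 m north and -386.7 − (-361.3) = -25.4 m east.
Residual distance = √(18.3² + (-25.4)²) = 31.3 m.

31 m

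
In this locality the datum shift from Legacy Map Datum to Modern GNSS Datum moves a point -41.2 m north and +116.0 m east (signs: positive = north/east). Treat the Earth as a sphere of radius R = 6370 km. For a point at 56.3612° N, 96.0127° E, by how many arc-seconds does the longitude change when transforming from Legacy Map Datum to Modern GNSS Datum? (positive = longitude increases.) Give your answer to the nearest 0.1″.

Δλ = 6.8″

At latitude 56.3612°, cos φ = 0.553955.
One radian of longitude at latitude φ spans R cos φ, so Δλ = ΔE / (R cos φ) = 116.0 / (6370000 × 0.553955) = 3.2873e-05 rad = 6.781″.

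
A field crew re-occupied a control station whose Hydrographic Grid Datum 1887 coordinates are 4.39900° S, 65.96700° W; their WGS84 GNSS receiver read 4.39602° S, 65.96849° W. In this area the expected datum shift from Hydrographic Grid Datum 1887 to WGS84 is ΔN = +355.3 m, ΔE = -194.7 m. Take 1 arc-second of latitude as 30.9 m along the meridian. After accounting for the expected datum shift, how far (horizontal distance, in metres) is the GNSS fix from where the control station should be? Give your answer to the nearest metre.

Observed coordinate differences: Δφ = +0.00298°, Δλ = -0.00149°.
Converting to metres (1° lat = 111240 m, cos φ = 0.997054): observed ΔN = 331.5 m, observed ΔE = -165.3 m.
Subtracting the expected shift leaves a residual of 331.5 − (355.3) = -23.8 m north and -165.3 − (-194.7) = 29.4 m east.
Residual distance = √((-23.8)² + 29.4²) = 37.9 m.

38 m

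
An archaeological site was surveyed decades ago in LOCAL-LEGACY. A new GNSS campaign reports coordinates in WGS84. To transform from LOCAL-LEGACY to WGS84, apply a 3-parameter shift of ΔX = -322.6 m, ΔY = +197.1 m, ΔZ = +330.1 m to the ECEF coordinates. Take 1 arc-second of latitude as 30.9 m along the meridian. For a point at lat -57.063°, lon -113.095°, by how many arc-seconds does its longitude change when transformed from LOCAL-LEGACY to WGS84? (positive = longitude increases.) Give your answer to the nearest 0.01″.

sin φ = -0.839269, cos φ = 0.543717, sin λ = -0.919856, cos λ = -0.392257.
East component: ΔE = −sin λ·ΔX + cos λ·ΔY = −(-0.919856)(-322.6) + (-0.392257)(197.1) = -374.06 m.
1° of latitude spans 3600 × 30.90 = 111240 m; at latitude φ, 1° of longitude spans that × cos φ = 60483.0 m, so Δλ = -374.06 / 60483.0 × 3600 = -22.264″.

Δλ = -22.26″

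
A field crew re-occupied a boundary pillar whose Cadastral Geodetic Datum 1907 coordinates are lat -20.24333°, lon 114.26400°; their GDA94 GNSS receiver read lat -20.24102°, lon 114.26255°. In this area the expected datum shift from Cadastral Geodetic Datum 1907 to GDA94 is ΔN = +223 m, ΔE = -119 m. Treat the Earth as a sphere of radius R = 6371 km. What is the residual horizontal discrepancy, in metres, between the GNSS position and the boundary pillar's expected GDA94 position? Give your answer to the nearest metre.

47 m

Observed coordinate differences: Δφ = +0.00231°, Δλ = -0.00145°.
Converting to metres (1° lat = 111195 m, cos φ = 0.938232): observed ΔN = 256.9 m, observed ΔE = -151.3 m.
Subtracting the expected shift leaves a residual of 256.9 − (223) = 33.9 m north and -151.3 − (-119) = -32.3 m east.
Residual distance = √(33.9² + (-32.3)²) = 46.8 m.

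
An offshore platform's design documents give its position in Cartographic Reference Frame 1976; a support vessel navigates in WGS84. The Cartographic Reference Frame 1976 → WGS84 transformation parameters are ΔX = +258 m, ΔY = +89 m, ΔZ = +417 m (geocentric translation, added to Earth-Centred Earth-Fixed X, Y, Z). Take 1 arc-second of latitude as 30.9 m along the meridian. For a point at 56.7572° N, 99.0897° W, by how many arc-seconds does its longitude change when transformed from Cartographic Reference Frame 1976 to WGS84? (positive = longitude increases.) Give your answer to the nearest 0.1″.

Δλ = 14.2″

sin φ = 0.836355, cos φ = 0.548188, sin λ = -0.987442, cos λ = -0.157981.
East component: ΔE = −sin λ·ΔX + cos λ·ΔY = −(-0.987442)(258) + (-0.157981)(89) = 240.70 m.
1° of latitude spans 3600 × 30.90 = 111240 m; at latitude φ, 1° of longitude spans that × cos φ = 60980.4 m, so Δλ = 240.70 / 60980.4 × 3600 = 14.210″.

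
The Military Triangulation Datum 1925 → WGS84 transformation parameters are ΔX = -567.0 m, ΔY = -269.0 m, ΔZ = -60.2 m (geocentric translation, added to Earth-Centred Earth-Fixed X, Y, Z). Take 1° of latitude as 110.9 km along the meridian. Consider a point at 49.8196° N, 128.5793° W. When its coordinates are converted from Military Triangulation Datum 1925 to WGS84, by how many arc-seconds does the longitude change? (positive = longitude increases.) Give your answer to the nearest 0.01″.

Δλ = -13.86″

sin φ = 0.764017, cos φ = 0.645196, sin λ = -0.781746, cos λ = -0.623597.
East component: ΔE = −sin λ·ΔX + cos λ·ΔY = −(-0.781746)(-567.0) + (-0.623597)(-269.0) = -275.50 m.
1° of latitude spans 110900 m; at latitude φ, 1° of longitude spans that × cos φ = 71552.3 m, so Δλ = -275.50 / 71552.3 × 3600 = -13.861″.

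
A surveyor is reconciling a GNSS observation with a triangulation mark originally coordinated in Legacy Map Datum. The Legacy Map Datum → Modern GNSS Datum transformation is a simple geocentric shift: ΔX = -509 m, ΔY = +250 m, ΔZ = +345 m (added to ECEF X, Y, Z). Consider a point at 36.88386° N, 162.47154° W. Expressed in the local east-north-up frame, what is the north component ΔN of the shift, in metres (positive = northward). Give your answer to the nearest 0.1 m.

The local north axis is (−sin φ cos λ, −sin φ sin λ, cos φ), giving ΔN = -291.314 + 45.192 + 275.950 = 29.83 m.

ΔN = 29.8 m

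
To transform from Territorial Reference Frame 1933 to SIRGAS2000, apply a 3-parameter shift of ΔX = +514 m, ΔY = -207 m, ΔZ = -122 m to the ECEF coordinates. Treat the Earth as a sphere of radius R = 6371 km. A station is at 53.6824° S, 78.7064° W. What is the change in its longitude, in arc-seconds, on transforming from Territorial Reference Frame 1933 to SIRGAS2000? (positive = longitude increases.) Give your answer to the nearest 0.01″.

sin φ = -0.805746, cos φ = 0.592261, sin λ = -0.980637, cos λ = 0.195837.
East component: ΔE = −sin λ·ΔX + cos λ·ΔY = −(-0.980637)(514) + (0.195837)(-207) = 463.51 m.
1° of latitude spans πR/180 = 111195 m; at latitude φ, 1° of longitude spans that × cos φ = 65856.4 m, so Δλ = 463.51 / 65856.4 × 3600 = 25.337″.

Δλ = 25.34″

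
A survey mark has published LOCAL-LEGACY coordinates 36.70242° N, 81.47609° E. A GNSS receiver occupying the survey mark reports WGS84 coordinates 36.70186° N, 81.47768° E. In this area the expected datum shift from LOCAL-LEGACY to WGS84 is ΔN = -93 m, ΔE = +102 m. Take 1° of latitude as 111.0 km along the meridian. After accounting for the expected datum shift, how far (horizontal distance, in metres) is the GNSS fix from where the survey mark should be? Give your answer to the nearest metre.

Observed coordinate differences: Δφ = -0.00056°, Δλ = +0.00159°.
Converting to metres (1° lat = 111000 m, cos φ = 0.801750): observed ΔN = -62.2 m, observed ΔE = 141.5 m.
Subtracting the expected shift leaves a residual of -62.2 − (-93) = 30.8 m north and 141.5 − (102) = 39.5 m east.
Residual distance = √(30.8² + 39.5²) = 50.1 m.

50 m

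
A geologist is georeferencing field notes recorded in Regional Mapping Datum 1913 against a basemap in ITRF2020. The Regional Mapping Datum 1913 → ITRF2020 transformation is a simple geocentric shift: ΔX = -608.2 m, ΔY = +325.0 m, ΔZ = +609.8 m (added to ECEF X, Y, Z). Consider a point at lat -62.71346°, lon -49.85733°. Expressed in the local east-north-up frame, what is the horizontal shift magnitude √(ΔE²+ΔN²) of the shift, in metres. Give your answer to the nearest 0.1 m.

The local east axis at (φ, λ) is (−sin λ, cos λ, 0), so ΔE = −sin(-49.85733°)·(-608.2) + cos(-49.85733°)·325.0 = -255.41 m.
The local north axis is (−sin φ cos λ, −sin φ sin λ, cos φ), giving ΔN = -348.471 − 220.798 + 279.557 = -289.71 m.
Horizontal magnitude = √(ΔE² + ΔN²) = √((-255.41)² + (-289.71)²) = 386.22 m.

386.2 m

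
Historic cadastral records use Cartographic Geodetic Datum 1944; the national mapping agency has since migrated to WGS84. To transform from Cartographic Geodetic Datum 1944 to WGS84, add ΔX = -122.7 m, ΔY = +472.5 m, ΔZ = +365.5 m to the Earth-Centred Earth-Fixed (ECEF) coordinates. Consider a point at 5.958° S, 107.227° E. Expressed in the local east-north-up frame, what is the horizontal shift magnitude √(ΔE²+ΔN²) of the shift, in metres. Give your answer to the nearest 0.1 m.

At φ = -5.958°, λ = 107.227°: sin φ = -0.103799, cos φ = 0.994598, sin λ = 0.955139, cos λ = -0.296158.
ΔE = −sin λ·ΔX + cos λ·ΔY = −(0.955139)·(-122.7) + (-0.296158)·(472.5) = -22.74 m.
ΔN = −sin φ cos λ·ΔX − sin φ sin λ·ΔY + cos φ·ΔZ = −(-0.103799)(-0.296158)(-122.7) − (-0.103799)(0.955139)(472.5) + (0.994598)(365.5) = 414.14 m.
Horizontal magnitude = √(ΔE² + ΔN²) = √((-22.74)² + 414.14²) = 414.77 m.

414.8 m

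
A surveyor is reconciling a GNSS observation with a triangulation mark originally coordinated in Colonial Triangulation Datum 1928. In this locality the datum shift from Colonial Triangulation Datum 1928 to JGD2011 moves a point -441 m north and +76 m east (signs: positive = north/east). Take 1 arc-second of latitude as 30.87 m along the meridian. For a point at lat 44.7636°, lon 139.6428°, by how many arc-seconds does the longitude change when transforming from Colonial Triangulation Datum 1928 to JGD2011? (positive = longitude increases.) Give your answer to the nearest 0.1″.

Δλ = 3.5″

At latitude 44.7636°, cos φ = 0.710018.
1″ of longitude at this latitude = 30.87 × cos φ = 21.9183 m, so Δλ = 76.0 / 21.9183 = 3.467″.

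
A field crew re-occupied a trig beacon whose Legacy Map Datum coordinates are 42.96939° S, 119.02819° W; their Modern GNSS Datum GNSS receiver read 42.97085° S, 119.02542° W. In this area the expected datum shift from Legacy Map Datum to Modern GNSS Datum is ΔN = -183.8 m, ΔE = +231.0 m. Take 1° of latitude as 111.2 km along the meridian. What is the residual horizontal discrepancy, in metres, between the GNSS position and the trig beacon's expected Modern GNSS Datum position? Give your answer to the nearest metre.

Observed coordinate differences: Δφ = -0.00146°, Δλ = +0.00277°.
Converting to metres (1° lat = 111200 m, cos φ = 0.731718): observed ΔN = -162.4 m, observed ΔE = 225.4 m.
Subtracting the expected shift leaves a residual of -162.4 − (-183.8) = 21.4 m north and 225.4 − (231.0) = -5.6 m east.
Residual distance = √(21.4² + (-5.6)²) = 22.2 m.

22 m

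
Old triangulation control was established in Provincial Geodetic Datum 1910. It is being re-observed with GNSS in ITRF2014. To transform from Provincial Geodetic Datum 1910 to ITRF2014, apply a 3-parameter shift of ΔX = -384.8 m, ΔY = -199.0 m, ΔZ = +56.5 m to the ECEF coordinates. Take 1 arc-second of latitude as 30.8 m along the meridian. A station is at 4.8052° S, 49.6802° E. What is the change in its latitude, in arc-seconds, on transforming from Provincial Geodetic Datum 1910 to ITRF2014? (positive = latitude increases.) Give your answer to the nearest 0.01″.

Δφ = 0.74″

sin φ = -0.083768, cos φ = 0.996485, sin λ = 0.762445, cos λ = 0.647053.
North component: ΔN = −sin φ cos λ·ΔX − sin φ sin λ·ΔY + cos φ·ΔZ = −(-0.083768)(0.647053)(-384.8) − (-0.083768)(0.762445)(-199.0) + (0.996485)(56.5) = 22.73 m.
1° of latitude spans 3600 × 30.80 = 110880 m, so Δφ = 22.73 / 110880 × 3600 = 0.738″.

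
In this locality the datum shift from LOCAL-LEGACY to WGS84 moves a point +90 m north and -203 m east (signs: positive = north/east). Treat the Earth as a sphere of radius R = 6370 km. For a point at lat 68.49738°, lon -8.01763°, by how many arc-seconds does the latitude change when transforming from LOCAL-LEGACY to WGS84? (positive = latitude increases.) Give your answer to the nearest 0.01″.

On a sphere of radius R, 1 rad of latitude = R, so Δφ = ΔN / R = 90.0 / 6370000 = 1.4129e-05 rad = 2.914″.

Δφ = 2.91″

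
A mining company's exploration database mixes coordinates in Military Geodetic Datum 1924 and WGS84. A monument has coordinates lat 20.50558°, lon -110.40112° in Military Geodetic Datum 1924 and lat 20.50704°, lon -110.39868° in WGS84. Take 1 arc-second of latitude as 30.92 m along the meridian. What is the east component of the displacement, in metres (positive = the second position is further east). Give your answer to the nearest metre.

ΔE = 254 m

Δφ = 20.50704° − 20.50558° = +0.00146°; Δλ = -110.39868° − -110.40112° = +0.00244°.
1° of latitude = 3600 × 30.92 = 111312 m.
ΔN = Δφ × 111312 = 162.5 m; ΔE = Δλ × 111312 × cos(20.50558°) = +0.00244 × 111312 × 0.936638 = 254.4 m.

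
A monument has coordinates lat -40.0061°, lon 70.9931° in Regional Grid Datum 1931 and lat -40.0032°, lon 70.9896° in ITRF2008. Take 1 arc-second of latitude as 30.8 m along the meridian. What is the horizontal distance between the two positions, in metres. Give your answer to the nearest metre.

438 m

Δφ = -40.0032° − -40.0061° = +0.0029°; Δλ = 70.9896° − 70.9931° = -0.0035°.
1° of latitude = 3600 × 30.80 = 110880 m.
ΔN = Δφ × 110880 = 321.6 m; ΔE = Δλ × 110880 × cos(-40.0061°) = -0.0035 × 110880 × 0.765976 = -297.3 m.
Distance = √(ΔE² + ΔN²) = √((-297.3)² + 321.6²) = 437.9 m.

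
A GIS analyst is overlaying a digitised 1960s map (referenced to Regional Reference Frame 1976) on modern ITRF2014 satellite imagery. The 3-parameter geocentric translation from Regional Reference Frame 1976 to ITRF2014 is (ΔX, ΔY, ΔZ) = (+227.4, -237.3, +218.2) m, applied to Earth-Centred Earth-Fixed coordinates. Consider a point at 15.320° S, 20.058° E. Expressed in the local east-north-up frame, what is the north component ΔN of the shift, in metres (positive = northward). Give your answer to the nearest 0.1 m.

ΔN = 245.4 m

The local north axis is (−sin φ cos λ, −sin φ sin λ, cos φ), giving ΔN = 56.437 − 21.503 + 210.446 = 245.38 m.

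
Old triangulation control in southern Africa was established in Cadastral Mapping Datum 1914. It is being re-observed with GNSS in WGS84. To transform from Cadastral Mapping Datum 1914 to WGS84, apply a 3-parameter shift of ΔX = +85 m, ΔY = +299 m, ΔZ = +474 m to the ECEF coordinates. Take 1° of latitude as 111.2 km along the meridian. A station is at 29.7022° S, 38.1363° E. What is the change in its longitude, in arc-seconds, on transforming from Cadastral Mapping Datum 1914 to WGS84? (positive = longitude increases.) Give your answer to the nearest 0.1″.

Δλ = 6.8″

sin φ = -0.495492, cos φ = 0.868612, sin λ = 0.617534, cos λ = 0.786544.
East component: ΔE = −sin λ·ΔX + cos λ·ΔY = −(0.617534)(85) + (0.786544)(299) = 182.69 m.
1° of latitude spans 111200 m; at latitude φ, 1° of longitude spans that × cos φ = 96589.7 m, so Δλ = 182.69 / 96589.7 × 3600 = 6.809″.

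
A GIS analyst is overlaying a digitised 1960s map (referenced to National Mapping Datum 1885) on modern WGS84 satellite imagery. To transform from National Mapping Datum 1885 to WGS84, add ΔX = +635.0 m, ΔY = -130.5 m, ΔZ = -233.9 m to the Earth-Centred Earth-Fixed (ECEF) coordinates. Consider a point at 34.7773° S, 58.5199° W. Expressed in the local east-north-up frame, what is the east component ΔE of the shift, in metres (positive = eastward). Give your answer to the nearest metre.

ΔE = 473 m

At φ = -34.7773°, λ = -58.5199°: sin φ = -0.570388, cos φ = 0.821375, sin λ = -0.852822, cos λ = 0.522202.
ΔE = −sin λ·ΔX + cos λ·ΔY = −(-0.852822)·(635.0) + (0.522202)·(-130.5) = 473.39 m.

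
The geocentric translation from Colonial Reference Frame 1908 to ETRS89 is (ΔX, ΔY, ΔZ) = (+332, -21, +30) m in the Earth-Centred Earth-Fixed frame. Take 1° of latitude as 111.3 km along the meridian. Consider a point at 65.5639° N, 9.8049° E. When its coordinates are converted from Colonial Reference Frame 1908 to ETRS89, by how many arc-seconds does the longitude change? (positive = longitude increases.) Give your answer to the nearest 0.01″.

Δλ = -6.04″

sin φ = 0.910423, cos φ = 0.413678, sin λ = 0.170294, cos λ = 0.985393.
East component: ΔE = −sin λ·ΔX + cos λ·ΔY = −(0.170294)(332) + (0.985393)(-21) = -77.23 m.
1° of latitude spans 111300 m; at latitude φ, 1° of longitude spans that × cos φ = 46042.4 m, so Δλ = -77.23 / 46042.4 × 3600 = -6.039″.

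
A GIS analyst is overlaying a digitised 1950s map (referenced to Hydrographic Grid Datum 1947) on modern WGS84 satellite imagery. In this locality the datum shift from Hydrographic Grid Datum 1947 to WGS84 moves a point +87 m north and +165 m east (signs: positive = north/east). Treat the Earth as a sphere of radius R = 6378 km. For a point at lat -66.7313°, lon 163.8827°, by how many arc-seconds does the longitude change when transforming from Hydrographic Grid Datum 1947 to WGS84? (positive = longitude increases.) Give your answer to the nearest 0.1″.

Δλ = 13.5″

At latitude -66.7313°, cos φ = 0.395044.
One radian of longitude at latitude φ spans R cos φ, so Δλ = ΔE / (R cos φ) = 165.0 / (6378000 × 0.395044) = 6.5487e-05 rad = 13.508″.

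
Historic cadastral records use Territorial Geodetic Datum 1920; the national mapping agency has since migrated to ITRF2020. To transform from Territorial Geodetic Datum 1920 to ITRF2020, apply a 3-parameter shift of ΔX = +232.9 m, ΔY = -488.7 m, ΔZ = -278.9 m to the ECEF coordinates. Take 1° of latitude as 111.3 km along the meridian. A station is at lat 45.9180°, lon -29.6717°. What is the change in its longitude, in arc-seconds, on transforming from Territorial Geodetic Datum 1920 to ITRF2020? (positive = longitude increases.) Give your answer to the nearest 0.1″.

Δλ = -14.4″

sin φ = 0.718345, cos φ = 0.695687, sin λ = -0.495030, cos λ = 0.868876.
East component: ΔE = −sin λ·ΔX + cos λ·ΔY = −(-0.495030)(232.9) + (0.868876)(-488.7) = -309.33 m.
1° of latitude spans 111300 m; at latitude φ, 1° of longitude spans that × cos φ = 77430.0 m, so Δλ = -309.33 / 77430.0 × 3600 = -14.382″.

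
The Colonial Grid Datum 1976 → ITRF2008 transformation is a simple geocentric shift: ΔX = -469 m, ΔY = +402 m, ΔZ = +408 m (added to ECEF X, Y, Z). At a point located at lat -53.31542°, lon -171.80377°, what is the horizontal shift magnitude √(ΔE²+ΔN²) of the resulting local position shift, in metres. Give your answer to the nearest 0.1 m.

735.5 m

The local east axis at (φ, λ) is (−sin λ, cos λ, 0), so ΔE = −sin(-171.80377°)·(-469) + cos(-171.80377°)·402 = -464.76 m.
The local north axis is (−sin φ cos λ, −sin φ sin λ, cos φ), giving ΔN = 372.266 − 45.959 + 243.743 = 570.05 m.
Horizontal magnitude = √(ΔE² + ΔN²) = √((-464.76)² + 570.05²) = 735.50 m.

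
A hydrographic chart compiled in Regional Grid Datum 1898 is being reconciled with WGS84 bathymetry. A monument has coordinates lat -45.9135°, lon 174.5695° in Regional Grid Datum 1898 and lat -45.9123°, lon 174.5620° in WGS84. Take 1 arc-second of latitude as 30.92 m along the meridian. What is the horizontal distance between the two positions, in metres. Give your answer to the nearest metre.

Δφ = -45.9123° − -45.9135° = +0.0012°; Δλ = 174.5620° − 174.5695° = -0.0075°.
1° of latitude = 3600 × 30.92 = 111312 m.
ΔN = Δφ × 111312 = 133.6 m; ΔE = Δλ × 111312 × cos(-45.9135°) = -0.0075 × 111312 × 0.695744 = -580.8 m.
Distance = √(ΔE² + ΔN²) = √((-580.8)² + 133.6²) = 596.0 m.

596 m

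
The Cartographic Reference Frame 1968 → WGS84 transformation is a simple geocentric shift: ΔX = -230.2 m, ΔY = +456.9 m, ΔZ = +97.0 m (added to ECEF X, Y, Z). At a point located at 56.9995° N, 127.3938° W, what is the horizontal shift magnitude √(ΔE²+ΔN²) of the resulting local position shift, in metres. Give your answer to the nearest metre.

The local east axis at (φ, λ) is (−sin λ, cos λ, 0), so ΔE = −sin(-127.3938°)·(-230.2) + cos(-127.3938°)·456.9 = -460.36 m.
The local north axis is (−sin φ cos λ, −sin φ sin λ, cos φ), giving ΔN = -117.244 + 304.434 + 52.831 = 240.02 m.
Horizontal magnitude = √(ΔE² + ΔN²) = √((-460.36)² + 240.02²) = 519.17 m.

519 m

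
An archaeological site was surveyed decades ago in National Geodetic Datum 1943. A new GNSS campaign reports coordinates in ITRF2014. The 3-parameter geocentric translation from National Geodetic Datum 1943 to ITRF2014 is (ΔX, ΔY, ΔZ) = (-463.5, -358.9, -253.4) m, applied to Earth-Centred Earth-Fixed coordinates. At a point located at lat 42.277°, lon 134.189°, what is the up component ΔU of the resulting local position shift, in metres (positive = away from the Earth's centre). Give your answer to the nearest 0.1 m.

ΔU = -121.8 m

The local up (radial) axis is (cos φ cos λ, cos φ sin λ, sin φ), giving ΔU = 239.042 − 190.412 − 170.466 = -121.84 m.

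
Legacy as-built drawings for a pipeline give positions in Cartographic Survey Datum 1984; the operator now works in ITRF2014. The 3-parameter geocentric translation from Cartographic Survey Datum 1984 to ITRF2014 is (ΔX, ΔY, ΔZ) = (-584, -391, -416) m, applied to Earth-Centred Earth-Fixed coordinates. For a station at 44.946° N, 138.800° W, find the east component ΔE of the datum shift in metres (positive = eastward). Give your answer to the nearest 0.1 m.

ΔE = -90.5 m

At φ = 44.946°, λ = -138.800°: sin φ = 0.706440, cos φ = 0.707773, sin λ = -0.658689, cos λ = -0.752415.
ΔE = −sin λ·ΔX + cos λ·ΔY = −(-0.658689)·(-584) + (-0.752415)·(-391) = -90.48 m.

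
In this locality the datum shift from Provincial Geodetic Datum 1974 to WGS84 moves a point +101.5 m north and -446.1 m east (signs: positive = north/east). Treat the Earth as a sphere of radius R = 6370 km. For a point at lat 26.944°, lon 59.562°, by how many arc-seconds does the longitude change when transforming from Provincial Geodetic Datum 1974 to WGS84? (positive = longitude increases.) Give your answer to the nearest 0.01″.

At latitude 26.944°, cos φ = 0.891450.
One radian of longitude at latitude φ spans R cos φ, so Δλ = ΔE / (R cos φ) = -446.1 / (6370000 × 0.891450) = -7.8559e-05 rad = -16.204″.

Δλ = -16.20″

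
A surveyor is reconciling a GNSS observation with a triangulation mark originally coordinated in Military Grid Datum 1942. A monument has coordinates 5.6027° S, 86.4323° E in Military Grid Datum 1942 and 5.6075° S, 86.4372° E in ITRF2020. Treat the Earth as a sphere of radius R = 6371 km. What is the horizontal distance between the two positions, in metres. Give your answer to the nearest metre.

Δφ = -5.6075° − -5.6027° = -0.0048°; Δλ = 86.4372° − 86.4323° = +0.0049°.
1° along a meridian = πR/180 = 111195 m.
ΔN = Δφ × 111195 = -533.7 m; ΔE = Δλ × 111195 × cos(-5.6027°) = +0.0049 × 111195 × 0.995223 = 542.3 m.
Distance = √(ΔE² + ΔN²) = √(542.3² + (-533.7)²) = 760.9 m.

761 m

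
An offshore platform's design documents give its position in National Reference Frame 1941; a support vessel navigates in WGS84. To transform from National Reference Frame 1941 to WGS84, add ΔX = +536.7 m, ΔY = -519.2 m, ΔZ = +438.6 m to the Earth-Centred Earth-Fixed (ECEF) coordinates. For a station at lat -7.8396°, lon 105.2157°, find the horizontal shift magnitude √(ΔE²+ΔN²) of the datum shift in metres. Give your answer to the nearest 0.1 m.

The local east axis at (φ, λ) is (−sin λ, cos λ, 0), so ΔE = −sin(105.2157°)·536.7 + cos(105.2157°)·(-519.2) = -381.62 m.
The local north axis is (−sin φ cos λ, −sin φ sin λ, cos φ), giving ΔN = -19.213 − 68.336 + 434.501 = 346.95 m.
Horizontal magnitude = √(ΔE² + ΔN²) = √((-381.62)² + 346.95²) = 515.76 m.

515.8 m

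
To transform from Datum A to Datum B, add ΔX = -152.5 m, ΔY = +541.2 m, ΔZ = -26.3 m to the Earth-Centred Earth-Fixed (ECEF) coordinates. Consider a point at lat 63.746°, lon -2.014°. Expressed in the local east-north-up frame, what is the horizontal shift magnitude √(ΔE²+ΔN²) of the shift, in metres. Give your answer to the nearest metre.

The local east axis at (φ, λ) is (−sin λ, cos λ, 0), so ΔE = −sin(-2.014°)·(-152.5) + cos(-2.014°)·541.2 = 535.51 m.
The local north axis is (−sin φ cos λ, −sin φ sin λ, cos φ), giving ΔN = 136.684 + 17.058 − 11.634 = 142.11 m.
Horizontal magnitude = √(ΔE² + ΔN²) = √(535.51² + 142.11²) = 554.04 m.

554 m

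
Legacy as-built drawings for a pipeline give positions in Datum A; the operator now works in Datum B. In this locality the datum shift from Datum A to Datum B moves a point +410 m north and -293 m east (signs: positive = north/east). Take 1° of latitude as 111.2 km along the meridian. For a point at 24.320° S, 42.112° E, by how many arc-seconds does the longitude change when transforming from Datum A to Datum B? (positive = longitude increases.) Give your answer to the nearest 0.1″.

Δλ = -10.4″

At latitude -24.320°, cos φ = 0.911260.
1° of longitude at this latitude = 111.2 × cos φ = 101.33 km, so Δλ = -293.0 / 101332.1 = -0.0028915° = -10.409″.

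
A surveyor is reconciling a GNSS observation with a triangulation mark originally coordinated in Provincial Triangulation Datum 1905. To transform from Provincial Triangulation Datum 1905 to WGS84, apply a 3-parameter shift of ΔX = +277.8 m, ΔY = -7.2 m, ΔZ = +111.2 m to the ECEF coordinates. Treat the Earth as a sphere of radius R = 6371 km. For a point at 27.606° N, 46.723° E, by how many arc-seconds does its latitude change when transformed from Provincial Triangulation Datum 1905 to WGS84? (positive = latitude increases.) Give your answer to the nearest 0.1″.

sin φ = 0.463389, cos φ = 0.886155, sin λ = 0.728048, cos λ = 0.685526.
North component: ΔN = −sin φ cos λ·ΔX − sin φ sin λ·ΔY + cos φ·ΔZ = −(0.463389)(0.685526)(277.8) − (0.463389)(0.728048)(-7.2) + (0.886155)(111.2) = 12.72 m.
1° of latitude spans πR/180 = 111195 m, so Δφ = 12.72 / 111195 × 3600 = 0.412″.

Δφ = 0.4″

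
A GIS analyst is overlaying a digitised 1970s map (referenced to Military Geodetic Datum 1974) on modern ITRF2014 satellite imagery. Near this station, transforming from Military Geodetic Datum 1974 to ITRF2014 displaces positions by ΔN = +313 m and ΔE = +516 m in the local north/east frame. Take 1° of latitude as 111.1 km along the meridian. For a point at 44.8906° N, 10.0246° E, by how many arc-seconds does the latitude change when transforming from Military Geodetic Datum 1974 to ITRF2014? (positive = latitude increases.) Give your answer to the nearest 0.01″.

Δφ = 10.14″

1° of latitude = 111.1 km, so Δφ = 313.0 / 111100 = 0.0028173° = 10.142″.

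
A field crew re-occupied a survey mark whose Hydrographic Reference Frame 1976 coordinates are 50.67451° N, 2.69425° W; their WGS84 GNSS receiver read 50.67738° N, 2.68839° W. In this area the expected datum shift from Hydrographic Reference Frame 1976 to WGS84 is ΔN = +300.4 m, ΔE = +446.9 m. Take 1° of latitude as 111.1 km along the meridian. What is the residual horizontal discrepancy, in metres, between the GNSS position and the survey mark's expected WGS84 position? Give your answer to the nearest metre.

Observed coordinate differences: Δφ = +0.00287°, Δλ = +0.00586°.
Converting to metres (1° lat = 111100 m, cos φ = 0.633725): observed ΔN = 318.9 m, observed ΔE = 412.6 m.
Subtracting the expected shift leaves a residual of 318.9 − (300.4) = 18.5 m north and 412.6 − (446.9) = -34.3 m east.
Residual distance = √(18.5² + (-34.3)²) = 39.0 m.

39 m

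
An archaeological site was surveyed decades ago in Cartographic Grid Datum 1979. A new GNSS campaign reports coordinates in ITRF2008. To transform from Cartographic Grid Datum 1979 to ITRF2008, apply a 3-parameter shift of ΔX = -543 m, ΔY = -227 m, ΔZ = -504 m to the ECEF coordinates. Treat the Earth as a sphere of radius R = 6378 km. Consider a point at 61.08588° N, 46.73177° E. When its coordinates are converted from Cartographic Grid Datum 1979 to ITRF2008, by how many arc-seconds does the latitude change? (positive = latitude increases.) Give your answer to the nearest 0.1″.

sin φ = 0.875345, cos φ = 0.483498, sin λ = 0.728153, cos λ = 0.685415.
North component: ΔN = −sin φ cos λ·ΔX − sin φ sin λ·ΔY + cos φ·ΔZ = −(0.875345)(0.685415)(-543) − (0.875345)(0.728153)(-227) + (0.483498)(-504) = 226.79 m.
1° of latitude spans πR/180 = 111317 m, so Δφ = 226.79 / 111317 × 3600 = 7.334″.

Δφ = 7.3″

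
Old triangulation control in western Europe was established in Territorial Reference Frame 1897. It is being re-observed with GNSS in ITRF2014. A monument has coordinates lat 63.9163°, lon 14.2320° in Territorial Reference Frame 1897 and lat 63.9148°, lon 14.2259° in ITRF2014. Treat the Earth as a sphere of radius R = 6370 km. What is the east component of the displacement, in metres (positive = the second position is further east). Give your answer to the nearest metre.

Δφ = 63.9148° − 63.9163° = -0.0015°; Δλ = 14.2259° − 14.2320° = -0.0061°.
1° along a meridian = πR/180 = 111177 m.
ΔN = Δφ × 111177 = -166.8 m; ΔE = Δλ × 111177 × cos(63.9163°) = -0.0061 × 111177 × 0.439684 = -298.2 m.

ΔE = -298 m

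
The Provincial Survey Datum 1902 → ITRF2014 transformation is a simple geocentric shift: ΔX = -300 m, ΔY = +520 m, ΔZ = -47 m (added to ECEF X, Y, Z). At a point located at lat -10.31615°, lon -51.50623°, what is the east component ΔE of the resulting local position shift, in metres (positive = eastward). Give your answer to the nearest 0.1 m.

At φ = -10.31615°, λ = -51.50623°: sin φ = -0.179080, cos φ = 0.983835, sin λ = -0.782676, cos λ = 0.622430.
ΔE = −sin λ·ΔX + cos λ·ΔY = −(-0.782676)·(-300) + (0.622430)·(520) = 88.86 m.

ΔE = 88.9 m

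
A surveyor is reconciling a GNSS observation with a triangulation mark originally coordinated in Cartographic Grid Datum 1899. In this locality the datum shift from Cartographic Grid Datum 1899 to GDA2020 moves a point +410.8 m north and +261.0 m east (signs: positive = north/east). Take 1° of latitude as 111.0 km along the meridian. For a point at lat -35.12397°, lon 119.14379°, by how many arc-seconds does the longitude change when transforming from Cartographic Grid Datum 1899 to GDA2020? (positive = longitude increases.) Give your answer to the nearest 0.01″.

At latitude -35.12397°, cos φ = 0.817909.
1° of longitude at this latitude = 111.0 × cos φ = 90.79 km, so Δλ = 261.0 / 90787.9 = 0.0028748° = 10.349″.

Δλ = 10.35″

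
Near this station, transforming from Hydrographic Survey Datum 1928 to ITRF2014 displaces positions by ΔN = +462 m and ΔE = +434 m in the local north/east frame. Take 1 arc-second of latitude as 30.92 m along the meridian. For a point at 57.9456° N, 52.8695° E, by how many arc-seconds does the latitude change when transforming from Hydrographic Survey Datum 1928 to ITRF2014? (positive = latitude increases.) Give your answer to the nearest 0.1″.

1″ of latitude = 30.92 m, so Δφ = 462.0 / 30.92 = 14.942″.

Δφ = 14.9″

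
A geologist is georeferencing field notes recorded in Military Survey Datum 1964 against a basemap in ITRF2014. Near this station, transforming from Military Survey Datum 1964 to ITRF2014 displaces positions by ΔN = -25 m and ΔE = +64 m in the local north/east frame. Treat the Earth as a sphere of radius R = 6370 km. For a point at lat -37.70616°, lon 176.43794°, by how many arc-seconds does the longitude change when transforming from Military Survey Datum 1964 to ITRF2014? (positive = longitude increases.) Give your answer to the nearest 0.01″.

At latitude -37.70616°, cos φ = 0.791158.
One radian of longitude at latitude φ spans R cos φ, so Δλ = ΔE / (R cos φ) = 64.0 / (6370000 × 0.791158) = 1.2699e-05 rad = 2.619″.

Δλ = 2.62″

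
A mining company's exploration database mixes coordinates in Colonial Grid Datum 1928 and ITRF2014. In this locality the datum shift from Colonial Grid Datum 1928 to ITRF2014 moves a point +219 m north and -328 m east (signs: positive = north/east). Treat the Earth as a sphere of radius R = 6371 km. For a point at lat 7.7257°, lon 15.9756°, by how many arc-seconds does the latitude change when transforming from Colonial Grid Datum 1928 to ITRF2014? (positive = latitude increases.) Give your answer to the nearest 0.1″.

On a sphere of radius R, 1 rad of latitude = R, so Δφ = ΔN / R = 219.0 / 6371000 = 3.4375e-05 rad = 7.090″.

Δφ = 7.1″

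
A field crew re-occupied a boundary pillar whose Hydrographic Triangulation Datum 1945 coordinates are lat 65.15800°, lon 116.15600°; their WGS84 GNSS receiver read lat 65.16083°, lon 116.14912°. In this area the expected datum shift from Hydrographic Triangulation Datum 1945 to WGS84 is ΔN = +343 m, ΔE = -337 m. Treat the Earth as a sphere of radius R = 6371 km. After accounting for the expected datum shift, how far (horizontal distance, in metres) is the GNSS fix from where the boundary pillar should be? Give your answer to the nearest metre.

32 m

Observed coordinate differences: Δφ = +0.00283°, Δλ = -0.00688°.
Converting to metres (1° lat = 111195 m, cos φ = 0.420117): observed ΔN = 314.7 m, observed ΔE = -321.4 m.
Subtracting the expected shift leaves a residual of 314.7 − (343) = -28.3 m north and -321.4 − (-337) = 15.6 m east.
Residual distance = √((-28.3)² + 15.6²) = 32.3 m.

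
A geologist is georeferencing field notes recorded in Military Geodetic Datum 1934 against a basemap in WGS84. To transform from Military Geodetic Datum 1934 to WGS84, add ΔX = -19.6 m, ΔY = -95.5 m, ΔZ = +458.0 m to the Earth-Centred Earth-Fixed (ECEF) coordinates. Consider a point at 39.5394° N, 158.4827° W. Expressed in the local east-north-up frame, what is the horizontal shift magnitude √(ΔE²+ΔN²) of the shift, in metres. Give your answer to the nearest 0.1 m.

At φ = 39.5394°, λ = -158.4827°: sin φ = 0.636609, cos φ = 0.771187, sin λ = -0.366782, cos λ = -0.930307.
ΔE = −sin λ·ΔX + cos λ·ΔY = −(-0.366782)·(-19.6) + (-0.930307)·(-95.5) = 81.66 m.
ΔN = −sin φ cos λ·ΔX − sin φ sin λ·ΔY + cos φ·ΔZ = −(0.636609)(-0.930307)(-19.6) − (0.636609)(-0.366782)(-95.5) + (0.771187)(458.0) = 319.30 m.
Horizontal magnitude = √(ΔE² + ΔN²) = √(81.66² + 319.30²) = 329.57 m.

329.6 m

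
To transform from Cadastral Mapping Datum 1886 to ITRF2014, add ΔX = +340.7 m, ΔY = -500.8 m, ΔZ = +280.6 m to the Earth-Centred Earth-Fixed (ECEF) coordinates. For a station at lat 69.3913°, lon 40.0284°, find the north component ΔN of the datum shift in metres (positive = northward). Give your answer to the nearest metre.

ΔN = 156 m

At φ = 69.3913°, λ = 40.0284°: sin φ = 0.936006, cos φ = 0.351984, sin λ = 0.643167, cos λ = 0.765726.
ΔN = −sin φ cos λ·ΔX − sin φ sin λ·ΔY + cos φ·ΔZ = −(0.936006)(0.765726)(340.7) − (0.936006)(0.643167)(-500.8) + (0.351984)(280.6) = 156.06 m.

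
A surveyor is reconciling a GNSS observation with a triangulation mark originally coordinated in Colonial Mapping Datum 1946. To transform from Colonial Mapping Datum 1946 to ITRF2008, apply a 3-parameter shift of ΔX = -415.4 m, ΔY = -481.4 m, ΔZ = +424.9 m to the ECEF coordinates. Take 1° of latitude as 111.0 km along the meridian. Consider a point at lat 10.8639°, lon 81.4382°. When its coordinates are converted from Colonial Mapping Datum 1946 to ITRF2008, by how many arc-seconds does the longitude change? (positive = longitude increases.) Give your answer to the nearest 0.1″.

Δλ = 11.2″

sin φ = 0.188477, cos φ = 0.982078, sin λ = 0.988856, cos λ = 0.148876.
East component: ΔE = −sin λ·ΔX + cos λ·ΔY = −(0.988856)(-415.4) + (0.148876)(-481.4) = 339.10 m.
1° of latitude spans 111000 m; at latitude φ, 1° of longitude spans that × cos φ = 109010.6 m, so Δλ = 339.10 / 109010.6 × 3600 = 11.199″.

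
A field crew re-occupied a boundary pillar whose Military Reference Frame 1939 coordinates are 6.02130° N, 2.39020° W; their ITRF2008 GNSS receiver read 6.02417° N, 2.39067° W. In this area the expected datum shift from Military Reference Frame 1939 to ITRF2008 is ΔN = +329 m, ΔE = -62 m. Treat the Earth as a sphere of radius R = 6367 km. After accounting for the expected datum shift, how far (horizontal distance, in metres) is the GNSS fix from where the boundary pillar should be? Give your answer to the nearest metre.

Observed coordinate differences: Δφ = +0.00287°, Δλ = -0.00047°.
Converting to metres (1° lat = 111125 m, cos φ = 0.994483): observed ΔN = 318.9 m, observed ΔE = -51.9 m.
Subtracting the expected shift leaves a residual of 318.9 − (329) = -10.1 m north and -51.9 − (-62) = 10.1 m east.
Residual distance = √((-10.1)² + 10.1²) = 14.2 m.

14 m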